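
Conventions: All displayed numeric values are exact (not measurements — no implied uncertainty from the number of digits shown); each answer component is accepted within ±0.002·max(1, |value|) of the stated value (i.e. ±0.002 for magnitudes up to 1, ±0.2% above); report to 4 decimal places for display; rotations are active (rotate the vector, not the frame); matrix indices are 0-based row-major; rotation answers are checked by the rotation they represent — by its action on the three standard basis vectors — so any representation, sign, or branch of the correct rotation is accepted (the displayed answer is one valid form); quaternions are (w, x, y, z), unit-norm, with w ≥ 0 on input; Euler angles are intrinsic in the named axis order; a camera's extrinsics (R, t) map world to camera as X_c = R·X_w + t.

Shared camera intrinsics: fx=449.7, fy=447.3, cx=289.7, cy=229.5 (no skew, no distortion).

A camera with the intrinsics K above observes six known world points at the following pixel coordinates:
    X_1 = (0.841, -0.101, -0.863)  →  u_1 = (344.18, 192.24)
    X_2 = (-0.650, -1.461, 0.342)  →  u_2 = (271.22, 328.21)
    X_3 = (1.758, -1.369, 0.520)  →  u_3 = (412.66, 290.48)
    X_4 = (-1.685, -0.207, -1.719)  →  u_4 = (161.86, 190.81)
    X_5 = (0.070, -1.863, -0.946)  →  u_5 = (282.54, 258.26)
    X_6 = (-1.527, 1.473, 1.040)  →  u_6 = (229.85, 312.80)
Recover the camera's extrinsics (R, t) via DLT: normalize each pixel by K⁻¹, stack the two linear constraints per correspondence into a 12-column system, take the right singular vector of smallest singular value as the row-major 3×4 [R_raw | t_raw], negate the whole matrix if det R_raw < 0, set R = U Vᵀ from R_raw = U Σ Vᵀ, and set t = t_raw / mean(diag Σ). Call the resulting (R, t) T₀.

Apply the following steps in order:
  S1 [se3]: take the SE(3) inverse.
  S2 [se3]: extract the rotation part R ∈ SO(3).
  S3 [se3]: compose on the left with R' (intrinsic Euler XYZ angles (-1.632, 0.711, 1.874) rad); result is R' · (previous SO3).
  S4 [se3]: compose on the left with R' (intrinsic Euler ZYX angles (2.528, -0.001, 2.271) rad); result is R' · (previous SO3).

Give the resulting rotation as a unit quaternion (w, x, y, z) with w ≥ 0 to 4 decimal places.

source (pnp_recover): camera pose = R=[0.9253 0.1125 0.3622; -0.2495 -0.5386 0.8048; 0.2856 -0.8350 -0.4703], t=(0.3600, 0.2902, 5.9920)
after S1 (invert_se3): R=[0.9253 -0.2495 0.2856; 0.1125 -0.5386 -0.8350; 0.3622 0.8048 -0.4703], t=(-1.9722, 5.1192, 2.4539)
after S2 (rot_of_se3): [0.9253 -0.2495 0.2856; 0.1125 -0.5386 -0.8350; 0.3622 0.8048 -0.4703]
after S3 (compose_so3): [-0.0544 0.9711 0.2323; 0.4719 0.2300 -0.8511; -0.8800 0.0634 -0.4708]
after S4 (compose_so3): [-0.1672 -0.6806 -0.7133; -0.3334 0.7199 -0.6087; 0.9278 0.1361 -0.3473]

rotation (quat) = (0.5490, 0.3392, -0.7474, 0.1581)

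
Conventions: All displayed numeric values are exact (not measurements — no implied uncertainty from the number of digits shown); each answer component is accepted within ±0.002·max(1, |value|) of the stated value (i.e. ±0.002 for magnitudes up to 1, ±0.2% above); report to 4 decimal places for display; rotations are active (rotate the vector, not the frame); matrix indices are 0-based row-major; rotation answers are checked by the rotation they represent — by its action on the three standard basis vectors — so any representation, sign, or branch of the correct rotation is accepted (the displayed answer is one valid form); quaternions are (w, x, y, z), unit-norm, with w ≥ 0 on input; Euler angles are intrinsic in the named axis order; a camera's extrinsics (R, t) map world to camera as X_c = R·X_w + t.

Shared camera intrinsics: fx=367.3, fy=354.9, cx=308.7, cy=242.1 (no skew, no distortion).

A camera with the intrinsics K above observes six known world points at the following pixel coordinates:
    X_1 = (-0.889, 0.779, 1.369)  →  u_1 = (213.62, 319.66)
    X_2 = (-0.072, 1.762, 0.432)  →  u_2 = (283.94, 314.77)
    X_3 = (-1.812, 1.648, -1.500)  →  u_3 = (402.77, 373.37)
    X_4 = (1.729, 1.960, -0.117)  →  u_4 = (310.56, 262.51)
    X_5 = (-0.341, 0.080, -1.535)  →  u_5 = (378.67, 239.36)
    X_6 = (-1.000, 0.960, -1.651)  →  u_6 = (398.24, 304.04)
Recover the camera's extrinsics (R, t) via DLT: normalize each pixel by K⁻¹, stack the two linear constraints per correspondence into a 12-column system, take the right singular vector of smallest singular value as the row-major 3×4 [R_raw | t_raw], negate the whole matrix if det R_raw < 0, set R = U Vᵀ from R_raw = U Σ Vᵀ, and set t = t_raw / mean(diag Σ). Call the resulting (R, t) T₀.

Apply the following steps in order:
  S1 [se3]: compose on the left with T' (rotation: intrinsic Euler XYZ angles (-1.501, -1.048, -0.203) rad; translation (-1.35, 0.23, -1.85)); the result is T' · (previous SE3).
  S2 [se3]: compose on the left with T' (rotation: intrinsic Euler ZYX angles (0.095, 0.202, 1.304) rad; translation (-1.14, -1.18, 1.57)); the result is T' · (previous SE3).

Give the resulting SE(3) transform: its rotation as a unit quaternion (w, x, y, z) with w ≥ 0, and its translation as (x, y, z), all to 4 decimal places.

source (pnp_recover): camera pose = R=[-0.0248 0.1952 -0.9804; -0.5778 0.7975 0.1734; 0.8158 0.5708 0.0930], t=(-0.4100, -0.0400, 6.2486)
after S1 (compose_se3): R=[-0.7771 -0.3188 -0.5426; 0.2455 0.6403 -0.7278; 0.5795 -0.6988 -0.4193], t=(-6.9685, 2.9914, -1.7006)
after S2 (compose_se3): R=[-0.6332 -0.3043 -0.7117; -0.5568 0.8177 0.1457; 0.5376 0.4885 -0.6872], t=(-7.6797, 0.6369, 5.3557)

rotation (quat) = (0.3526, 0.2431, -0.8857, -0.1790), translation = (-7.6797, 0.6369, 5.3557)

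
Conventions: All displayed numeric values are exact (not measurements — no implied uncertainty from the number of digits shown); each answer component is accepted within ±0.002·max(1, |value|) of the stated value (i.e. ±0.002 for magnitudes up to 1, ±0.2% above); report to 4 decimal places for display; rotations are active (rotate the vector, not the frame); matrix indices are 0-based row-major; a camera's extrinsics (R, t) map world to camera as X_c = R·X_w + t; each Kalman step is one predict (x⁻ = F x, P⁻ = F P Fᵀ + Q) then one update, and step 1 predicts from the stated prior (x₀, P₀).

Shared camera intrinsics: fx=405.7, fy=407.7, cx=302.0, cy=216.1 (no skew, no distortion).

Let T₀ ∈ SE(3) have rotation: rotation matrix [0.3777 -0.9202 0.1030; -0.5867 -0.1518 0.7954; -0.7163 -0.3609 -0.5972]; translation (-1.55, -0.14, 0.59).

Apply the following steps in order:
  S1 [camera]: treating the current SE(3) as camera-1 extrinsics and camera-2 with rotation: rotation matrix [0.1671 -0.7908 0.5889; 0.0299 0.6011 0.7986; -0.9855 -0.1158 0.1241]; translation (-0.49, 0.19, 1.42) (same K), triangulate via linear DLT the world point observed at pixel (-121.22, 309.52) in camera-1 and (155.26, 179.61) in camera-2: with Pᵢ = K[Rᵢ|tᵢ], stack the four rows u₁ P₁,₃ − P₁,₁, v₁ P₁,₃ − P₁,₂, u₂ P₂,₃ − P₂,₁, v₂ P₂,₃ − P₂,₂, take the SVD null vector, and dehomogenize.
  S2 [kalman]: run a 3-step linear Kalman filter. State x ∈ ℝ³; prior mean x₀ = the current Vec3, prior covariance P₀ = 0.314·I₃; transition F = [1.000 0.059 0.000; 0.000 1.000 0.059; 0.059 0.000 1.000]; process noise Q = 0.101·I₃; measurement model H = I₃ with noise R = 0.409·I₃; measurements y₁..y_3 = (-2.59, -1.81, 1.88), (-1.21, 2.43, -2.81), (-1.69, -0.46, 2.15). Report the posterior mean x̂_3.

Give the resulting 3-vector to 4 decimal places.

result = (-1.7187, 0.1404, 0.2644)

after S1 (triangulate): (-1.8740, 0.0346, -0.5517)
after S2 (kf_track): (-1.7187, 0.1404, 0.2644)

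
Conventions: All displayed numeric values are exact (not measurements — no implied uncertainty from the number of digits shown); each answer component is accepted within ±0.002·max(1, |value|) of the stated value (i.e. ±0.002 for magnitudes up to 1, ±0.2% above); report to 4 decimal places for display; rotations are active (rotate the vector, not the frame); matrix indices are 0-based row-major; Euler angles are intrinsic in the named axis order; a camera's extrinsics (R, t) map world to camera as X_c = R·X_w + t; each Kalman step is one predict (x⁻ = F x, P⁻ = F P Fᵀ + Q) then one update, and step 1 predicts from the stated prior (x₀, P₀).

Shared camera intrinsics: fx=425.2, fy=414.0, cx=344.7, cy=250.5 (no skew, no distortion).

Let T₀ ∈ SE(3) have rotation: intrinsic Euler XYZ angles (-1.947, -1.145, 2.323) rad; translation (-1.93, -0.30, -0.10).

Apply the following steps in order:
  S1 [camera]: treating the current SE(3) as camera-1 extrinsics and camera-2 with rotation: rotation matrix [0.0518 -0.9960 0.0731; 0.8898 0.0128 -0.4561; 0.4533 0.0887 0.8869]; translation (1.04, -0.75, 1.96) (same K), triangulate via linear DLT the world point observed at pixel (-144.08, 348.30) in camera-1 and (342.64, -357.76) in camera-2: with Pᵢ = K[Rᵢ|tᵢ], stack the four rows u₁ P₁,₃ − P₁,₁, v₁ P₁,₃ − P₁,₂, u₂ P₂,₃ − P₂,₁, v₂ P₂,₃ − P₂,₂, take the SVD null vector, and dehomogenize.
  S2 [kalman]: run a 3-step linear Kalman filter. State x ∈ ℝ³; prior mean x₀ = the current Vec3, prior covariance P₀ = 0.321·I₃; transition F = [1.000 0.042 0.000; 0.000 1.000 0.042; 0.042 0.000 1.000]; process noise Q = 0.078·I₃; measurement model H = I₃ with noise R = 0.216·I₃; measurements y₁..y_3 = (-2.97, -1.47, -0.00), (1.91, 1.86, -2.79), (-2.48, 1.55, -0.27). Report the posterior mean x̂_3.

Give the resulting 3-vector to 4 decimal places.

after S1 (triangulate): (-1.2917, 0.9605, -0.3039)
after S2 (kf_track): (-1.2447, 1.0160, -0.9310)

result = (-1.2447, 1.0160, -0.9310)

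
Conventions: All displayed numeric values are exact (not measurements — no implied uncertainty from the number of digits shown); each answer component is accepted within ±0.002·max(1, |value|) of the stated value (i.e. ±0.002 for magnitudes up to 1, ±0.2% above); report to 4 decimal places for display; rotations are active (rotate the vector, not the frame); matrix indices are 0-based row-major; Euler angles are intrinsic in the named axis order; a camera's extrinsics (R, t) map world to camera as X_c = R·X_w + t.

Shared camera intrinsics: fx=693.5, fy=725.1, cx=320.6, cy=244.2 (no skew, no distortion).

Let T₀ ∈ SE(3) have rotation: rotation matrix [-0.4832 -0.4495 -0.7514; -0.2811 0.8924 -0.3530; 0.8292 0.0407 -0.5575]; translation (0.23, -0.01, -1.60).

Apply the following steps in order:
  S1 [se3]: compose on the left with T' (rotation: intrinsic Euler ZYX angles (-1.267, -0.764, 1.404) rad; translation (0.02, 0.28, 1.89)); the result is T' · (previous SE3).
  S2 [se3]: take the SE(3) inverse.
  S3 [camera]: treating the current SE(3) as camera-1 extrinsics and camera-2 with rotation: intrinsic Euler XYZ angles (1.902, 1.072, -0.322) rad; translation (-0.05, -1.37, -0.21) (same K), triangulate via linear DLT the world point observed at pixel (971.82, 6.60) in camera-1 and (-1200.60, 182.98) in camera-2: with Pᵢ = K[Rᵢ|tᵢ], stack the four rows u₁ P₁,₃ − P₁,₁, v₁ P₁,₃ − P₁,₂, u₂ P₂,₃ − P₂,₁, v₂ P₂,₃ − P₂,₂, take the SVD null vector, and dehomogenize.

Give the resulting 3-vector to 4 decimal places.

result = (0.5627, 0.5568, -1.8623)

after S1 (compose_se3): R=[-0.9002 -0.1775 0.3976; -0.0178 0.9274 0.3737; -0.4350 0.3294 -0.8380], t=(1.6307, 0.4112, 1.8502)
after S2 (invert_se3): R=[-0.9002 -0.0178 -0.4350; -0.1775 0.9274 0.3294; 0.3976 0.3737 -0.8380], t=(2.2802, -0.7013, 0.7485)
after S3 (triangulate): (0.5627, 0.5568, -1.8623)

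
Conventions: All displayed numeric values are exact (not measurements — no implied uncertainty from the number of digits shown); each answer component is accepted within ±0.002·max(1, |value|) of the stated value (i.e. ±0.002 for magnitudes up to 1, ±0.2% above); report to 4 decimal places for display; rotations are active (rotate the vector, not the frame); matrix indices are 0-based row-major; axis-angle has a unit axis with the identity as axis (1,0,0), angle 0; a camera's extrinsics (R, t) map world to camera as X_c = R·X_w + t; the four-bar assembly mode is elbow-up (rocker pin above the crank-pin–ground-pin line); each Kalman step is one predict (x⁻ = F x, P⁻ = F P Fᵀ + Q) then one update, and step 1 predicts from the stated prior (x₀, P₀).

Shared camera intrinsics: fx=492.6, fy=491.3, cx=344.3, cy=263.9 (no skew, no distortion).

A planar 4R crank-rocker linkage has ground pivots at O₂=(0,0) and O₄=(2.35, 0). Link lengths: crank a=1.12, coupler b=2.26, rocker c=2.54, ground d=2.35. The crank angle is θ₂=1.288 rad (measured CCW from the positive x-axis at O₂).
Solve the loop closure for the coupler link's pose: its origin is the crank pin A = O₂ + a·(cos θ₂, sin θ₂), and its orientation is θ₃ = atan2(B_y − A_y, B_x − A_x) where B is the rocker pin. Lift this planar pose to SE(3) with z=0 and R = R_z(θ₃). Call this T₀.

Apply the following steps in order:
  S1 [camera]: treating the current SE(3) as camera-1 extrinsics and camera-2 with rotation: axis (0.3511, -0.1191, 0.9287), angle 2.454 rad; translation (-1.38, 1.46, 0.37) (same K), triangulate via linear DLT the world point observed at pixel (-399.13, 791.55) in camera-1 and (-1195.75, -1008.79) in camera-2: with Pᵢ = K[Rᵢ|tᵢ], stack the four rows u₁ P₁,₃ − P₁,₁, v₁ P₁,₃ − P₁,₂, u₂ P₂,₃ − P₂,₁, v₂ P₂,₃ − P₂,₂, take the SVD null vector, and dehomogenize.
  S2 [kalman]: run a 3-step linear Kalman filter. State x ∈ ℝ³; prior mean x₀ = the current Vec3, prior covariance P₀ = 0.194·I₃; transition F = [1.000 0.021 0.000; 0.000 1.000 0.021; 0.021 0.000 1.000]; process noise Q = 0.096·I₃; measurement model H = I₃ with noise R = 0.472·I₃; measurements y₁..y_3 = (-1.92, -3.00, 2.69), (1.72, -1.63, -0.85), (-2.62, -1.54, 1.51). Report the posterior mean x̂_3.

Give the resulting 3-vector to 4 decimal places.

result = (-1.2245, -1.0383, 0.9937)

source (fourbar_fk): coupler pose = R=[0.7683 -0.6401 0.0000; 0.6401 0.7683 0.0000; 0.0000 0.0000 1.0000], t=(0.3125, 1.0755, 0.0000)
after S1 (triangulate): (-1.4501, 1.3526, 1.1048)
after S2 (kf_track): (-1.2245, -1.0383, 0.9937)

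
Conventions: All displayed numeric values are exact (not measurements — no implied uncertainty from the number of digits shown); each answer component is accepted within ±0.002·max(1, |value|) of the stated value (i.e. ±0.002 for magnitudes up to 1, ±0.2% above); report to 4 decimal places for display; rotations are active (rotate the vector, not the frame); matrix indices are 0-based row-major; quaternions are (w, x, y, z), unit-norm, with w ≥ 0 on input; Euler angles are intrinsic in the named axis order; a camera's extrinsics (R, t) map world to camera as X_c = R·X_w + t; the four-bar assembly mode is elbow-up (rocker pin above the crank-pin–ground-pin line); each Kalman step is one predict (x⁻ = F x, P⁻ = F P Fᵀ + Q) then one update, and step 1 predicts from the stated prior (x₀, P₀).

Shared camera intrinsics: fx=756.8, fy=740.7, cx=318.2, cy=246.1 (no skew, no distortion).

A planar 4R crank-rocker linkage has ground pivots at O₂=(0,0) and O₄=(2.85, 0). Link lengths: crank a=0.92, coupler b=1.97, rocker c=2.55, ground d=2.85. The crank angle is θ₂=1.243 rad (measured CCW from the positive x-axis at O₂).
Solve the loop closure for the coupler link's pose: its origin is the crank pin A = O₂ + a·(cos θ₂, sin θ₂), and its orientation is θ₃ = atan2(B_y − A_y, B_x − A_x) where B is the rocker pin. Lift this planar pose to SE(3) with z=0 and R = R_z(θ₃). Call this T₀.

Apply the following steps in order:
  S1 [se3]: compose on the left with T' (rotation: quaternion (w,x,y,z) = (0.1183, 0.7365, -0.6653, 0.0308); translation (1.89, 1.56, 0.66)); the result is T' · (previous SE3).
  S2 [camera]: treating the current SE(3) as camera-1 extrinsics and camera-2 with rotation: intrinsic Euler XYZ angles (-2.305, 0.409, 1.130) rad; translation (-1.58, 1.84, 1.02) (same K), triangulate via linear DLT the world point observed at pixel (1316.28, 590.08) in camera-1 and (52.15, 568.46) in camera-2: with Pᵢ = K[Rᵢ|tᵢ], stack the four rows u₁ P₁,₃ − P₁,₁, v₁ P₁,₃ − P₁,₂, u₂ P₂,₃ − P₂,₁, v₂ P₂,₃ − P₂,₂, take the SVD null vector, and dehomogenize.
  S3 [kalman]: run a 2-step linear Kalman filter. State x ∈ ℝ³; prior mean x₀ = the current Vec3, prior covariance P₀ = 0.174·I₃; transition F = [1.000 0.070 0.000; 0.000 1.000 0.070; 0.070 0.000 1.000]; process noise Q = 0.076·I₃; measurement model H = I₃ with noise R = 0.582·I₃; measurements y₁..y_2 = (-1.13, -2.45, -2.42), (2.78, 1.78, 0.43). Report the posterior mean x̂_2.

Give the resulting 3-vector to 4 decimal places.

source (fourbar_fk): coupler pose = R=[0.7049 -0.7093 0.0000; 0.7093 0.7049 0.0000; 0.0000 0.0000 1.0000], t=(0.2962, 0.8710, 0.0000)
after S1 (compose_se3): R=[-0.6207 -0.7760 -0.1120; -0.7472 0.6287 -0.2152; 0.2375 -0.0499 -0.9701], t=(1.0635, 1.1963, 0.8361)
after S2 (triangulate): (-0.6418, -1.5665, -1.4329)
after S3 (kf_track): (0.2228, -0.7937, -1.0349)

result = (0.2228, -0.7937, -1.0349)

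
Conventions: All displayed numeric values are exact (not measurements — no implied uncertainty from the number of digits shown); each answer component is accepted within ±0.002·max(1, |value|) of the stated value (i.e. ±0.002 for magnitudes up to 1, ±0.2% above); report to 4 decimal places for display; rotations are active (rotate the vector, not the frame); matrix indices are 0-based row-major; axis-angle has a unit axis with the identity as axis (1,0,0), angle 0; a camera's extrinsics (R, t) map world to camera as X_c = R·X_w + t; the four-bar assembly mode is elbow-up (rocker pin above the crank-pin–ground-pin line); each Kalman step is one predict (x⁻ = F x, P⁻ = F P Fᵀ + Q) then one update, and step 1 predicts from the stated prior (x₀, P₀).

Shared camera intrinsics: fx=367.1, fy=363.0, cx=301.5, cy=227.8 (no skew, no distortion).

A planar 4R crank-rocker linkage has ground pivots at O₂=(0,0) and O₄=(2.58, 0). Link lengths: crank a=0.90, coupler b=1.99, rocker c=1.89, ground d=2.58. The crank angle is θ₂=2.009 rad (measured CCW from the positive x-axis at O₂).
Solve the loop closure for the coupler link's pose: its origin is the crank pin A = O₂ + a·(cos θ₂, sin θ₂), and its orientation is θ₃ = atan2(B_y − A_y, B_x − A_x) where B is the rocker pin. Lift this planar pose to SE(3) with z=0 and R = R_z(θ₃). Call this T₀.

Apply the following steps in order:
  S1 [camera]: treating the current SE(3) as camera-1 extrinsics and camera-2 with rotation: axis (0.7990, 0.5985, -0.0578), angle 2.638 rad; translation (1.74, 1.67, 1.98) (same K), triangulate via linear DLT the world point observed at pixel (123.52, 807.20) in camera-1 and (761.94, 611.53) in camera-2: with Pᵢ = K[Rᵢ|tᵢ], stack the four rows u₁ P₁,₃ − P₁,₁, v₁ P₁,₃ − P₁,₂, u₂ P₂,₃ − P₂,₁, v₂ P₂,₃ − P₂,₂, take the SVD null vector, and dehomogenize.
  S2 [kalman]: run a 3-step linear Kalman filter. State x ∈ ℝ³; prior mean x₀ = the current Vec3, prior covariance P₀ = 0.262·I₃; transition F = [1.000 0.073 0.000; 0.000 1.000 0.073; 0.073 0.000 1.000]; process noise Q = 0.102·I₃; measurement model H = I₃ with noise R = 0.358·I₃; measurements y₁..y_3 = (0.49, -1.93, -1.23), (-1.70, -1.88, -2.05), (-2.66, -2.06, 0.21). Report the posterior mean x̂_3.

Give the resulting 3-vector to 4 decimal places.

source (fourbar_fk): coupler pose = R=[0.9327 -0.3607 0.0000; 0.3607 0.9327 0.0000; 0.0000 0.0000 1.0000], t=(-0.3819, 0.8150, 0.0000)
after S1 (triangulate): (0.1258, -0.0416, 0.5147)
after S2 (kf_track): (-1.5646, -1.7659, -0.6433)

result = (-1.5646, -1.7659, -0.6433)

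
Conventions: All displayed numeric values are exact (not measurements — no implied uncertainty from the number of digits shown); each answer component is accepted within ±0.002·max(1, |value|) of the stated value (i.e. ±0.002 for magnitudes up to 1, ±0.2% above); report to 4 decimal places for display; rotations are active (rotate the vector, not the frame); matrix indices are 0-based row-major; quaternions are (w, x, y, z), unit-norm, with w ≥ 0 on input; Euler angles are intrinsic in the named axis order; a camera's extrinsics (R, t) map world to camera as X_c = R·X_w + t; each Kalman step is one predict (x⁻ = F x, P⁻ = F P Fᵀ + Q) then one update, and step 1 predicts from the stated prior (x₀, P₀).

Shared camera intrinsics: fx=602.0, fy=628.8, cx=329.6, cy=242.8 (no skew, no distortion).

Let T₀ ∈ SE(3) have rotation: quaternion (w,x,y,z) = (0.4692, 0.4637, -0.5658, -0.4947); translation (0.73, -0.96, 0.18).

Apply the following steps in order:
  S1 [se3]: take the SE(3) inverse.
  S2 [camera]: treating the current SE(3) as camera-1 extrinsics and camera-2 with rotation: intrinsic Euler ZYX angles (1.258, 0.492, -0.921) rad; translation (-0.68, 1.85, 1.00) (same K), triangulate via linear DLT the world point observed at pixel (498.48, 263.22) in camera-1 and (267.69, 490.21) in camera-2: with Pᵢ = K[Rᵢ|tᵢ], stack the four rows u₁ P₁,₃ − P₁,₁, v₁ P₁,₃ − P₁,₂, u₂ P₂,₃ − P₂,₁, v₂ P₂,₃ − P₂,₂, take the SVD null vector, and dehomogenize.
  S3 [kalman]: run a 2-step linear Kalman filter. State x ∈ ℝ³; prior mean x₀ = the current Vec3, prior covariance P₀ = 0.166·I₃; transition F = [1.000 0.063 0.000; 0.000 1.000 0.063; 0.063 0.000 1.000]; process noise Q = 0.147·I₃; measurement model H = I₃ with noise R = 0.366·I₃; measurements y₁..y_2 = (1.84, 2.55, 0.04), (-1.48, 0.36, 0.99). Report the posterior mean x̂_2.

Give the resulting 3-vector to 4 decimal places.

after S1 (invert_se3): R=[-0.1297 -0.9889 0.0722; -0.0605 0.0805 0.9949; -0.9897 0.1247 -0.0703], t=(-0.8677, -0.0576, 0.8548)
after S2 (triangulate): (-1.3364, -1.2618, 0.1444)
after S3 (kf_track): (-0.5982, 0.4456, 0.5019)

result = (-0.5982, 0.4456, 0.5019)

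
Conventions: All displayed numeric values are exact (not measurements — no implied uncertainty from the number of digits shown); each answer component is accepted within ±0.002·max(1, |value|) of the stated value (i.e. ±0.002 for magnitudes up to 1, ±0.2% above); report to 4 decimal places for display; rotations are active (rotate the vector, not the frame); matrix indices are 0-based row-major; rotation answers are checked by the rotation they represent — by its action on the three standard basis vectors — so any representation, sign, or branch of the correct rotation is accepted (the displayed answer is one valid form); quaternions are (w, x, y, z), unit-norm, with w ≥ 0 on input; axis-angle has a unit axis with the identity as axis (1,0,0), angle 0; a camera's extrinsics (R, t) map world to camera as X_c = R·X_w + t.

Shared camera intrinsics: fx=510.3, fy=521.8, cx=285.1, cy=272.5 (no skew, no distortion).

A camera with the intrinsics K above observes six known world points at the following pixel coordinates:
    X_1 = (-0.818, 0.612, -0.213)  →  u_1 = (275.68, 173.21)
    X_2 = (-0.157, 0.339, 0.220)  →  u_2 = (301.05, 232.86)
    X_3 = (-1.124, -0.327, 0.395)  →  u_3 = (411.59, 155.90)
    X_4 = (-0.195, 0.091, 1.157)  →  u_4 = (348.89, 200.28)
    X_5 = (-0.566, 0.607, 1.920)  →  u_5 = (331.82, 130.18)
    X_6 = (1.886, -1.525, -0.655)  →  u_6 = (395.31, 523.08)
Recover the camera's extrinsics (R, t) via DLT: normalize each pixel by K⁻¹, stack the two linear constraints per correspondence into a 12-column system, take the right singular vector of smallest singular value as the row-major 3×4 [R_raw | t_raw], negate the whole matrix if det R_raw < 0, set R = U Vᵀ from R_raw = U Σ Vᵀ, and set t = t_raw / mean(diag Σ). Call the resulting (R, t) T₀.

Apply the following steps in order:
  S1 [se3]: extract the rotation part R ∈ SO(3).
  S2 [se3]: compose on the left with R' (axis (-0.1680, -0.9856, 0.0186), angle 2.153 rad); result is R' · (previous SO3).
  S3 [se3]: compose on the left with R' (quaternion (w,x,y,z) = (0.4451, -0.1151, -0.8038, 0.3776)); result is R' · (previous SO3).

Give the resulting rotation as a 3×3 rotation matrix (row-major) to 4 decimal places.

rotation (matrix) = ((0.4979, 0.5420, 0.6770), (0.7583, 0.1066, -0.6431), (-0.4208, 0.8336, -0.3579))

source (pnp_recover): camera pose = R=[-0.2482 -0.9156 0.3164; 0.7838 -0.3817 -0.4898; 0.5692 0.1264 0.8124], t=(0.3500, -0.0000, 4.6100)
after S1 (rot_of_se3): [-0.2482 -0.9156 0.3164; 0.7838 -0.3817 -0.4898; 0.5692 0.1264 0.8124]
after S2 (compose_so3): [-0.1567 0.2667 -0.9510; 0.7453 -0.5999 -0.2911; -0.6481 -0.7543 -0.1047]
after S3 (compose_so3): [0.4979 0.5420 0.6770; 0.7583 0.1066 -0.6431; -0.4208 0.8336 -0.3579]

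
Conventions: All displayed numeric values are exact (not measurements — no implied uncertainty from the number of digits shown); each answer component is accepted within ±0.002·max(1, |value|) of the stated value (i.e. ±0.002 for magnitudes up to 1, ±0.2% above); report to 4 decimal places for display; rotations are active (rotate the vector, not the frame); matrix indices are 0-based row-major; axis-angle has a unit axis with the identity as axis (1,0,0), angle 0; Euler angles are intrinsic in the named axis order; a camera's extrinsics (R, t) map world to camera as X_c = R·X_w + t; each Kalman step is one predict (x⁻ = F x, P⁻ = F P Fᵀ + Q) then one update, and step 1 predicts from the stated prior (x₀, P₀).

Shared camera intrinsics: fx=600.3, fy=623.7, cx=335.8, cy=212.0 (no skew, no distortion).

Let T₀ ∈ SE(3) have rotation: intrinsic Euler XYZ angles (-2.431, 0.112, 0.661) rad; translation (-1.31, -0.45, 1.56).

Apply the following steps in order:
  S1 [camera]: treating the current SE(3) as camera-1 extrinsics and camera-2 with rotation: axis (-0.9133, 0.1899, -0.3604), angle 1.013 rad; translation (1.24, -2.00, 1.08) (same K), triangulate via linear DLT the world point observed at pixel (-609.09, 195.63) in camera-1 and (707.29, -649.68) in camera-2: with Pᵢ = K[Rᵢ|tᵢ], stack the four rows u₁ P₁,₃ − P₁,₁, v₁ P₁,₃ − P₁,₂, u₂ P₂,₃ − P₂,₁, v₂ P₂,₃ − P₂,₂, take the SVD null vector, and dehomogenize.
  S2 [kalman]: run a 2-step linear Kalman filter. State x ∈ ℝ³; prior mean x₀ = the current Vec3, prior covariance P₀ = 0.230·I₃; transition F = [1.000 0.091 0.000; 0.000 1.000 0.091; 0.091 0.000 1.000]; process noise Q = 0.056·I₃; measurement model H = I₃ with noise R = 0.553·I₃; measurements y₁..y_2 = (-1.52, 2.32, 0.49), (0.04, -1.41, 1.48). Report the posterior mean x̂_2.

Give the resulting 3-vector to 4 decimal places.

result = (-0.6916, 0.3851, 0.5561)

after S1 (triangulate): (-0.9380, 0.4266, 0.2433)
after S2 (kf_track): (-0.6916, 0.3851, 0.5561)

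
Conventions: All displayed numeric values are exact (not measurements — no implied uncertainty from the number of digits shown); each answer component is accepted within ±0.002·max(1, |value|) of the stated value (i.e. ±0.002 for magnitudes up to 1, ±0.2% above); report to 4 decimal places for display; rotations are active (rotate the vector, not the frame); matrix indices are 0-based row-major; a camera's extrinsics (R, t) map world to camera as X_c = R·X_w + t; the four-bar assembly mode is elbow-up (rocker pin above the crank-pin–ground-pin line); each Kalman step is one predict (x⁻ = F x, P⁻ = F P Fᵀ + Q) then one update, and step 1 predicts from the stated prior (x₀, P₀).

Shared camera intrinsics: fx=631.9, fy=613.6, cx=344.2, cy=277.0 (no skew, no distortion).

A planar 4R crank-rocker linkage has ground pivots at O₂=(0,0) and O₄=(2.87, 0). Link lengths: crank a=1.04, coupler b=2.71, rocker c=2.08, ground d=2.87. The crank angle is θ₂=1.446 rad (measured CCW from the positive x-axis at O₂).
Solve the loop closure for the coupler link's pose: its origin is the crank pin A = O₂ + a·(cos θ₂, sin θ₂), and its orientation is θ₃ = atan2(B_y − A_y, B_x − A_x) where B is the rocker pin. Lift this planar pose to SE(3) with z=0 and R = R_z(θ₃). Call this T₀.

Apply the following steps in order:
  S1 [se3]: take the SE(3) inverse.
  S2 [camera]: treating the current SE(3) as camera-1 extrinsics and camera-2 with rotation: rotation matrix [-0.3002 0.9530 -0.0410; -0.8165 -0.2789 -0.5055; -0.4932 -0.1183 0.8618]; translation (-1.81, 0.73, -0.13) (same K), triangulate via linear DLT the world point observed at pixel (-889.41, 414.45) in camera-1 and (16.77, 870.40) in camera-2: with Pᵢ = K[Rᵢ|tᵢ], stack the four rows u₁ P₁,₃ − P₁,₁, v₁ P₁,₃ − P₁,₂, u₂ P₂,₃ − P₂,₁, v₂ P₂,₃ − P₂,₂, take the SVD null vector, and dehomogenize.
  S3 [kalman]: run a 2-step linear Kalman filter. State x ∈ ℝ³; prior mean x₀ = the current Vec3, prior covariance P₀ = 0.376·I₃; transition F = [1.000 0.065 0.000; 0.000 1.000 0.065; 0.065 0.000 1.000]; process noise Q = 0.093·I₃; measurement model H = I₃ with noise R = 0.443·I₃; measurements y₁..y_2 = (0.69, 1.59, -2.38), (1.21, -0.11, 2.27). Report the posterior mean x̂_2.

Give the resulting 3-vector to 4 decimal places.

result = (0.2514, 0.6171, 0.5216)

source (fourbar_fk): coupler pose = R=[0.9242 -0.3818 0.0000; 0.3818 0.9242 0.0000; 0.0000 0.0000 1.0000], t=(0.1295, 1.0319, 0.0000)
after S1 (invert_se3): R=[0.9242 0.3818 0.0000; -0.3818 0.9242 0.0000; 0.0000 0.0000 1.0000], t=(-0.5136, -0.9043, 0.0000)
after S2 (triangulate): (-1.8636, 0.4642, 1.0546)
after S3 (kf_track): (0.2514, 0.6171, 0.5216)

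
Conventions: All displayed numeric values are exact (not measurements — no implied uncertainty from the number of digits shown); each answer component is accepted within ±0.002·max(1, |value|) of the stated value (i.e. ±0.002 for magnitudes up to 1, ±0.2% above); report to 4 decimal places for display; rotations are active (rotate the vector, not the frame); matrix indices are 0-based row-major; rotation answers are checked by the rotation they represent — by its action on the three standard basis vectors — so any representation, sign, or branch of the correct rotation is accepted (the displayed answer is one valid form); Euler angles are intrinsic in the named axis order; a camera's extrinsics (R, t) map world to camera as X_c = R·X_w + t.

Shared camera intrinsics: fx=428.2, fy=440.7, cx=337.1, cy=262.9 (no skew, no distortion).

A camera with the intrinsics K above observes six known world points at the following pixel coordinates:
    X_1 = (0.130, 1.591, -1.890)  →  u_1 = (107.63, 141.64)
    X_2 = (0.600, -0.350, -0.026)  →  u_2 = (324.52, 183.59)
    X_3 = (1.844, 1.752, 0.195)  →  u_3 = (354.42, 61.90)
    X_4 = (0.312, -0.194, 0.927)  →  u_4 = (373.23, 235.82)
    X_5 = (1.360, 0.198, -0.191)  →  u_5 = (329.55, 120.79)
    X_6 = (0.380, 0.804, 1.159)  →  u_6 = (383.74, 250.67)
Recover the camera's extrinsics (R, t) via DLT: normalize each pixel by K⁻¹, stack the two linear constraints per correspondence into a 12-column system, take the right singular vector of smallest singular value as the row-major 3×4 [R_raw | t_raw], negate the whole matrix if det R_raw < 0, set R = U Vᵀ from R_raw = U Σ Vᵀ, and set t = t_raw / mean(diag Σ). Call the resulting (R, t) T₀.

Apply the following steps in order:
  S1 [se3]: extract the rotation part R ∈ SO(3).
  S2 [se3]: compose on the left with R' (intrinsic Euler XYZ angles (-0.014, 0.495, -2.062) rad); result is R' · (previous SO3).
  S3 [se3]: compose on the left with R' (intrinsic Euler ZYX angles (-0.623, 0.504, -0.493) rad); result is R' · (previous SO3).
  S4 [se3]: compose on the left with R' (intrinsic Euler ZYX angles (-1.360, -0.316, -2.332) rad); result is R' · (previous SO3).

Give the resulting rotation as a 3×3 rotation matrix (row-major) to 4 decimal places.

rotation (matrix) = ((0.0390, -0.6836, 0.7288), (0.2587, 0.7114, 0.6534), (-0.9652, 0.1630, 0.2046))

source (pnp_recover): camera pose = R=[0.4424 -0.1979 0.8747; -0.8620 0.1751 0.4756; -0.2473 -0.9645 -0.0931], t=(-0.4901, -0.5001, 5.8700)
after S1 (rot_of_se3): [0.4424 -0.1979 0.8747; -0.8620 0.1751 0.4756; -0.2473 -0.9645 -0.0931]
after S2 (compose_so3): [-0.9700 -0.2401 -0.0382; 0.0199 0.0784 -0.9967; 0.2424 -0.9676 -0.0712]
after S3 (compose_so3): [-0.5326 -0.7465 -0.3988; 0.5455 0.0575 -0.8362; 0.6471 -0.6629 0.3766]
after S4 (compose_so3): [0.0390 -0.6836 0.7288; 0.2587 0.7114 0.6534; -0.9652 0.1630 0.2046]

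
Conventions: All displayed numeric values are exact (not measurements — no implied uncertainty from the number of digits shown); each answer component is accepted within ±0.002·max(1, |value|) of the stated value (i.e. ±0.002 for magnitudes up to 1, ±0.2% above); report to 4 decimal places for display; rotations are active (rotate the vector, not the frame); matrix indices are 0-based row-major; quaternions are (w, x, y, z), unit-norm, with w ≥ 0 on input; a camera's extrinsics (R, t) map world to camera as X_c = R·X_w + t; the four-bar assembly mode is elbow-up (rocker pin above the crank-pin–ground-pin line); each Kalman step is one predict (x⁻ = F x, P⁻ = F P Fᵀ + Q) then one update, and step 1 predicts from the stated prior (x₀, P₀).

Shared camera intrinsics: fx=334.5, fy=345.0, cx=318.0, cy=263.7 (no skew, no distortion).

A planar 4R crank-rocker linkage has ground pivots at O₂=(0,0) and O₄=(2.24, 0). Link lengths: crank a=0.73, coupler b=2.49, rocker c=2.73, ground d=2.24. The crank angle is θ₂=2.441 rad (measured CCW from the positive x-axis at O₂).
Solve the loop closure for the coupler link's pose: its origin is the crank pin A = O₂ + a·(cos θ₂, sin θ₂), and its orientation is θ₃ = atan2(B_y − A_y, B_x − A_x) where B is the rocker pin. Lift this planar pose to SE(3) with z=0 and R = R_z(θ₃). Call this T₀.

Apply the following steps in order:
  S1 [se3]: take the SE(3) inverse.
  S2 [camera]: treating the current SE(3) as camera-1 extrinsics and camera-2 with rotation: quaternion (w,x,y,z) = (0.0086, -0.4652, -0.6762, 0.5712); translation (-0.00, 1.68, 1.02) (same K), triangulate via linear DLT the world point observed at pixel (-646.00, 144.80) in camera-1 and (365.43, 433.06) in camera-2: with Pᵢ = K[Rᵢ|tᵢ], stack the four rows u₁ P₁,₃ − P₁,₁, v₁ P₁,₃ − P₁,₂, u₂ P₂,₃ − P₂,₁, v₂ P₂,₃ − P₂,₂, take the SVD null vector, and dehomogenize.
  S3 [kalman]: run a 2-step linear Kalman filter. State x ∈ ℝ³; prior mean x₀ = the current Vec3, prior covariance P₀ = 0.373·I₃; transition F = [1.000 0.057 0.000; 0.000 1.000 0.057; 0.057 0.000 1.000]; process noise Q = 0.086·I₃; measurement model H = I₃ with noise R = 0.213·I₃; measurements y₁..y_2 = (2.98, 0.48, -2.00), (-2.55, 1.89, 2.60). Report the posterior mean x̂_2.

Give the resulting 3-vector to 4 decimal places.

source (fourbar_fk): coupler pose = R=[0.6198 -0.7847 0.0000; 0.7847 0.6198 0.0000; 0.0000 0.0000 1.0000], t=(-0.5581, 0.4706, 0.0000)
after S1 (invert_se3): R=[0.6198 0.7847 0.0000; -0.7847 0.6198 -0.0000; 0.0000 0.0000 1.0000], t=(-0.0234, -0.7296, 0.0000)
after S2 (triangulate): (-1.0210, -0.2853, 0.3054)
after S3 (kf_track): (-0.4511, 1.0698, 0.7781)

result = (-0.4511, 1.0698, 0.7781)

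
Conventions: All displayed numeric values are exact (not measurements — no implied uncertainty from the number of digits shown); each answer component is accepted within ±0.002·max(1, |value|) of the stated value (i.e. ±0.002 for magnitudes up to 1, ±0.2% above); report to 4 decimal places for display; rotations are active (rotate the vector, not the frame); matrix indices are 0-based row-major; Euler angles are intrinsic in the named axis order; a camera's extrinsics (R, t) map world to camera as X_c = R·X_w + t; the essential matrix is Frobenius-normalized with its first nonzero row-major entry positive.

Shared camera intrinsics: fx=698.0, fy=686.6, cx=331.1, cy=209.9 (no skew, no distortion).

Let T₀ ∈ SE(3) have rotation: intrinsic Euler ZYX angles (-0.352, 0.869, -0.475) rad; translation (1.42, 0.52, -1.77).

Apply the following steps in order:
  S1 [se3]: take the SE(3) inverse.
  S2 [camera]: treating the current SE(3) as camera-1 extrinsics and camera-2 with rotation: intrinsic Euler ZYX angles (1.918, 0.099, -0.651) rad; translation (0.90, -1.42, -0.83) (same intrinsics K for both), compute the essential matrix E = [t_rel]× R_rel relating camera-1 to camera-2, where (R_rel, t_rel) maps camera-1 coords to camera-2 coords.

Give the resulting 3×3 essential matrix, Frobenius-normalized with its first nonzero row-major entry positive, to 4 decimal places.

matrix = [0.4885 -0.1865 0.3939; -0.1282 0.5509 0.4244; 0.2008 -0.0818 0.1566]

after S1 (invert_se3): R=[0.6060 -0.2226 -0.7637; -0.0212 0.9552 -0.2953; 0.7952 0.1951 0.5741], t=(-2.0965, -0.9891, -0.2144)
after S2 (essential): [0.4885 -0.1865 0.3939; -0.1282 0.5509 0.4244; 0.2008 -0.0818 0.1566]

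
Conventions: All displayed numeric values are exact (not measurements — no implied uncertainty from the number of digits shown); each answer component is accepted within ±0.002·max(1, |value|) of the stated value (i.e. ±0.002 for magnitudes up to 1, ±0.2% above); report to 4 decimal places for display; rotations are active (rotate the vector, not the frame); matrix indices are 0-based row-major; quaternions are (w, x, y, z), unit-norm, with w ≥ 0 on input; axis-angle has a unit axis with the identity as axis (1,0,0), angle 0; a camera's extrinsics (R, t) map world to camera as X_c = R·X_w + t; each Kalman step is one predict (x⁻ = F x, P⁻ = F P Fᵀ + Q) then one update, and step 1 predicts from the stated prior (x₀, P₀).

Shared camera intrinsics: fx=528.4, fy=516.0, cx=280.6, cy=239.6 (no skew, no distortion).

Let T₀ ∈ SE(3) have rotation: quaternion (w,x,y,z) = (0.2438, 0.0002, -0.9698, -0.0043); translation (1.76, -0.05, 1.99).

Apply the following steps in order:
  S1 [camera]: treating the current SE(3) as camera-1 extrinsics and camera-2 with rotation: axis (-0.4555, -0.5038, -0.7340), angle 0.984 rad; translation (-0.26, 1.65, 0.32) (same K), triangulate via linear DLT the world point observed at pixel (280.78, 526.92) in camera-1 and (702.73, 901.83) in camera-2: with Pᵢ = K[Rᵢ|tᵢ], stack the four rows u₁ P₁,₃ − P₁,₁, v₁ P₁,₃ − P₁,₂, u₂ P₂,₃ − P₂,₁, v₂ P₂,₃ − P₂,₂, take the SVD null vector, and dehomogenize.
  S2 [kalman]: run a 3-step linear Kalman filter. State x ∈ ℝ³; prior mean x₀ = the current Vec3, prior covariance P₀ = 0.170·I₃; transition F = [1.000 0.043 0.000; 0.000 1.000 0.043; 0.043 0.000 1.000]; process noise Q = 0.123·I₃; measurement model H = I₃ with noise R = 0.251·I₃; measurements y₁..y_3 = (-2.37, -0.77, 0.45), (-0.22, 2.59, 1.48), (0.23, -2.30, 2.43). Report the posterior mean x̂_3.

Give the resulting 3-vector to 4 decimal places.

after S1 (triangulate): (1.5330, 1.1379, 0.8681)
after S2 (kf_track): (-0.0539, -0.4187, 1.7198)

result = (-0.0539, -0.4187, 1.7198)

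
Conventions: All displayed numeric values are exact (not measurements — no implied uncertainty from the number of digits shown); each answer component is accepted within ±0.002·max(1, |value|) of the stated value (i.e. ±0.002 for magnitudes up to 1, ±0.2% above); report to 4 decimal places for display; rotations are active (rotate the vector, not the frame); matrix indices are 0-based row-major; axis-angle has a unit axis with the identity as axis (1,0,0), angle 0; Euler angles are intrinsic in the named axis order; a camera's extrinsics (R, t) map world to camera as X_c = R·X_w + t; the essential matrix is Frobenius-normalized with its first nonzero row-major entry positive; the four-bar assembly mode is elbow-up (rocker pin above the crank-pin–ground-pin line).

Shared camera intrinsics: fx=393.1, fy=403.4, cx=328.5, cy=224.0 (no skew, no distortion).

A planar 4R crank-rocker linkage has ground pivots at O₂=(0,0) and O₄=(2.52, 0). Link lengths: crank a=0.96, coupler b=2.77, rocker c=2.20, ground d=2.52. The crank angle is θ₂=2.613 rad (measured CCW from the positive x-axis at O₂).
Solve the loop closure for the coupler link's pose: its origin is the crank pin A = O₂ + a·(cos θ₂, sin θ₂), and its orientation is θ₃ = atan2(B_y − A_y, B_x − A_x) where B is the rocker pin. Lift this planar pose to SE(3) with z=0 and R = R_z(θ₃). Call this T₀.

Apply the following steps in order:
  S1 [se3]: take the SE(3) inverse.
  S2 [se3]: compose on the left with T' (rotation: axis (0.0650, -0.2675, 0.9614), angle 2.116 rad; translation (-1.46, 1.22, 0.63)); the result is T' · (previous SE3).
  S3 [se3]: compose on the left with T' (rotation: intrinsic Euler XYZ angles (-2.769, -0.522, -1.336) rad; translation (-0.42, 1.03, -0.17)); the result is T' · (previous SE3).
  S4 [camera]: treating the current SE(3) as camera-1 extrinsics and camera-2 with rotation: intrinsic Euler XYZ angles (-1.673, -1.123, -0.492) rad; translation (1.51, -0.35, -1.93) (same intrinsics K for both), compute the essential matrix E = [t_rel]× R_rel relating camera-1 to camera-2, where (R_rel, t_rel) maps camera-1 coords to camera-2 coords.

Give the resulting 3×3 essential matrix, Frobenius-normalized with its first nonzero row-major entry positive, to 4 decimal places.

source (fourbar_fk): coupler pose = R=[0.8467 -0.5320 0.0000; 0.5320 0.8467 0.0000; 0.0000 0.0000 1.0000], t=(-0.8290, 0.4841, 0.0000)
after S1 (invert_se3): R=[0.8467 0.5320 0.0000; -0.5320 0.8467 0.0000; 0.0000 0.0000 1.0000], t=(0.4444, -0.8510, 0.0000)
after S2 (compose_se3): R=[0.0176 -0.9909 -0.1338; 0.8917 0.0761 -0.4461; 0.4522 -0.1115 0.8849], t=(-0.9657, 1.9224, 1.0588)
after S3 (compose_se3): R=[0.5298 -0.0801 -0.8443; 0.1236 -0.9776 0.1703; -0.8390 -0.1946 -0.5081], t=(0.4780, 0.3714, -2.2935)
after S4 (essential): [0.1189 0.5011 0.4170; 0.5328 0.0849 0.0163; -0.4458 0.1767 0.1988]

matrix = [0.1189 0.5011 0.4170; 0.5328 0.0849 0.0163; -0.4458 0.1767 0.1988]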